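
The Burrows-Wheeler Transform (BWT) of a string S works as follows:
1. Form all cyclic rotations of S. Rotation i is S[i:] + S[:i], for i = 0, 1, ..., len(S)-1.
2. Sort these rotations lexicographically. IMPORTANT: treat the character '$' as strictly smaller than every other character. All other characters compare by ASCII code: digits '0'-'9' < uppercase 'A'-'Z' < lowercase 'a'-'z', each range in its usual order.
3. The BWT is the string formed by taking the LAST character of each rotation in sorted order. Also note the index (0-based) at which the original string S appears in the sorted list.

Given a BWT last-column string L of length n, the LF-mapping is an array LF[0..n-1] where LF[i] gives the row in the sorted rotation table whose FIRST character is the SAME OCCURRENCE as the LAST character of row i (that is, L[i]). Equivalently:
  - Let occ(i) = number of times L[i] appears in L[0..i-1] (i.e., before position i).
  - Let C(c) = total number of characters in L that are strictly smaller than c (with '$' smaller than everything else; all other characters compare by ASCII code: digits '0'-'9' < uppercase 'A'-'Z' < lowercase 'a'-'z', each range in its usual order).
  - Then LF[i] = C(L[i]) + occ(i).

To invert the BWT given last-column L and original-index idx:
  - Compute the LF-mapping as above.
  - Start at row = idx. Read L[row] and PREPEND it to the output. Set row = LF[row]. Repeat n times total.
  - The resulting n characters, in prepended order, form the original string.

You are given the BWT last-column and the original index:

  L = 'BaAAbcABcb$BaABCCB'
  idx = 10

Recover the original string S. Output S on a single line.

LF mapping: 5 12 1 2 14 16 3 6 17 15 0 7 13 4 8 10 11 9
Walk LF starting at row 10, prepending L[row]:
  step 1: row=10, L[10]='$', prepend. Next row=LF[10]=0
  step 2: row=0, L[0]='B', prepend. Next row=LF[0]=5
  step 3: row=5, L[5]='c', prepend. Next row=LF[5]=16
  step 4: row=16, L[16]='C', prepend. Next row=LF[16]=11
  step 5: row=11, L[11]='B', prepend. Next row=LF[11]=7
  step 6: row=7, L[7]='B', prepend. Next row=LF[7]=6
  step 7: row=6, L[6]='A', prepend. Next row=LF[6]=3
  step 8: row=3, L[3]='A', prepend. Next row=LF[3]=2
  step 9: row=2, L[2]='A', prepend. Next row=LF[2]=1
  step 10: row=1, L[1]='a', prepend. Next row=LF[1]=12
  step 11: row=12, L[12]='a', prepend. Next row=LF[12]=13
  step 12: row=13, L[13]='A', prepend. Next row=LF[13]=4
  step 13: row=4, L[4]='b', prepend. Next row=LF[4]=14
  step 14: row=14, L[14]='B', prepend. Next row=LF[14]=8
  step 15: row=8, L[8]='c', prepend. Next row=LF[8]=17
  step 16: row=17, L[17]='B', prepend. Next row=LF[17]=9
  step 17: row=9, L[9]='b', prepend. Next row=LF[9]=15
  step 18: row=15, L[15]='C', prepend. Next row=LF[15]=10
Reversed output: CbBcBbAaaAAABBCcB$

Answer: CbBcBbAaaAAABBCcB$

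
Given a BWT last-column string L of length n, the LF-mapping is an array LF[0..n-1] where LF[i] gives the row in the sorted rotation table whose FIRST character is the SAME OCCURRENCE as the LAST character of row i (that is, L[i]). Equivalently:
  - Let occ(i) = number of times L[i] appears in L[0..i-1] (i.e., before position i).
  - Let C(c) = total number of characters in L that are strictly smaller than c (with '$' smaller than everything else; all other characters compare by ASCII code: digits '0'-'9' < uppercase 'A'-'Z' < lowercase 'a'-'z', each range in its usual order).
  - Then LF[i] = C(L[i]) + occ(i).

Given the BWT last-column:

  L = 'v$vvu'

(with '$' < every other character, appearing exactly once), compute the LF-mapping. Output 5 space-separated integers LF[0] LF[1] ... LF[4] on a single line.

Char counts: '$':1, 'u':1, 'v':3
C (first-col start): C('$')=0, C('u')=1, C('v')=2
L[0]='v': occ=0, LF[0]=C('v')+0=2+0=2
L[1]='$': occ=0, LF[1]=C('$')+0=0+0=0
L[2]='v': occ=1, LF[2]=C('v')+1=2+1=3
L[3]='v': occ=2, LF[3]=C('v')+2=2+2=4
L[4]='u': occ=0, LF[4]=C('u')+0=1+0=1

Answer: 2 0 3 4 1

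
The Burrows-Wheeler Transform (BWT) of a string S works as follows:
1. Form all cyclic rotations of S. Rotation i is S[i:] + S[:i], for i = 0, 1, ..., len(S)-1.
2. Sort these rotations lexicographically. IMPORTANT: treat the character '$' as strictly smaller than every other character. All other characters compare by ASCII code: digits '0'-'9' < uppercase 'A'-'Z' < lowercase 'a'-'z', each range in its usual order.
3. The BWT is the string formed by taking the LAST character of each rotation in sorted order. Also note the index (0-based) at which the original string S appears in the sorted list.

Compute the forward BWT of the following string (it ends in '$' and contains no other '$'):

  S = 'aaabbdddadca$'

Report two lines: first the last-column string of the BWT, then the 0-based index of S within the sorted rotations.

Answer: ac$aadabddadb
2

Derivation:
All 13 rotations (rotation i = S[i:]+S[:i]):
  rot[0] = aaabbdddadca$
  rot[1] = aabbdddadca$a
  rot[2] = abbdddadca$aa
  rot[3] = bbdddadca$aaa
  rot[4] = bdddadca$aaab
  rot[5] = dddadca$aaabb
  rot[6] = ddadca$aaabbd
  rot[7] = dadca$aaabbdd
  rot[8] = adca$aaabbddd
  rot[9] = dca$aaabbddda
  rot[10] = ca$aaabbdddad
  rot[11] = a$aaabbdddadc
  rot[12] = $aaabbdddadca
Sorted (with $ < everything):
  sorted[0] = $aaabbdddadca  (last char: 'a')
  sorted[1] = a$aaabbdddadc  (last char: 'c')
  sorted[2] = aaabbdddadca$  (last char: '$')
  sorted[3] = aabbdddadca$a  (last char: 'a')
  sorted[4] = abbdddadca$aa  (last char: 'a')
  sorted[5] = adca$aaabbddd  (last char: 'd')
  sorted[6] = bbdddadca$aaa  (last char: 'a')
  sorted[7] = bdddadca$aaab  (last char: 'b')
  sorted[8] = ca$aaabbdddad  (last char: 'd')
  sorted[9] = dadca$aaabbdd  (last char: 'd')
  sorted[10] = dca$aaabbddda  (last char: 'a')
  sorted[11] = ddadca$aaabbd  (last char: 'd')
  sorted[12] = dddadca$aaabb  (last char: 'b')
Last column: ac$aadabddadb
Original string S is at sorted index 2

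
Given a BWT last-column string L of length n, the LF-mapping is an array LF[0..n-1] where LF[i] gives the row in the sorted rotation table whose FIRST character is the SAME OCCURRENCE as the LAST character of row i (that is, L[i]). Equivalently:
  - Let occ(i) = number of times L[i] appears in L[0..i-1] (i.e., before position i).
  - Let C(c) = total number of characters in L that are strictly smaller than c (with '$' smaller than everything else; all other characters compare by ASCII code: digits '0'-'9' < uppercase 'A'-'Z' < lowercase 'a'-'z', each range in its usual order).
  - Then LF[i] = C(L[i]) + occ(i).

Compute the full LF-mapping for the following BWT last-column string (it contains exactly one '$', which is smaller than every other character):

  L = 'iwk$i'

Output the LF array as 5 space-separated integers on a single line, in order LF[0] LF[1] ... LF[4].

Char counts: '$':1, 'i':2, 'k':1, 'w':1
C (first-col start): C('$')=0, C('i')=1, C('k')=3, C('w')=4
L[0]='i': occ=0, LF[0]=C('i')+0=1+0=1
L[1]='w': occ=0, LF[1]=C('w')+0=4+0=4
L[2]='k': occ=0, LF[2]=C('k')+0=3+0=3
L[3]='$': occ=0, LF[3]=C('$')+0=0+0=0
L[4]='i': occ=1, LF[4]=C('i')+1=1+1=2

Answer: 1 4 3 0 2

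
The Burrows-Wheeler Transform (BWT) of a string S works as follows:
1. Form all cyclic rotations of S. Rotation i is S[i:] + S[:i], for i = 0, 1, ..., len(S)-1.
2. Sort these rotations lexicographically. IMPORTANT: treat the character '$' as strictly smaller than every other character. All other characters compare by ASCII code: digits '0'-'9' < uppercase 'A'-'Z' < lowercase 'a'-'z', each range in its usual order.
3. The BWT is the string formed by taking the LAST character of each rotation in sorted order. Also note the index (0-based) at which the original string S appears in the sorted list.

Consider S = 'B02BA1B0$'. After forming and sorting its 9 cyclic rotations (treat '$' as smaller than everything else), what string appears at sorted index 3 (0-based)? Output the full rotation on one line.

Answer: 1B0$B02BA

Derivation:
All 9 rotations (rotation i = S[i:]+S[:i]):
  rot[0] = B02BA1B0$
  rot[1] = 02BA1B0$B
  rot[2] = 2BA1B0$B0
  rot[3] = BA1B0$B02
  rot[4] = A1B0$B02B
  rot[5] = 1B0$B02BA
  rot[6] = B0$B02BA1
  rot[7] = 0$B02BA1B
  rot[8] = $B02BA1B0
Sorted (with $ < everything):
  sorted[0] = $B02BA1B0
  sorted[1] = 0$B02BA1B
  sorted[2] = 02BA1B0$B
  sorted[3] = 1B0$B02BA
  sorted[4] = 2BA1B0$B0
  sorted[5] = A1B0$B02B
  sorted[6] = B0$B02BA1
  sorted[7] = B02BA1B0$
  sorted[8] = BA1B0$B02
sorted[3] = 1B0$B02BA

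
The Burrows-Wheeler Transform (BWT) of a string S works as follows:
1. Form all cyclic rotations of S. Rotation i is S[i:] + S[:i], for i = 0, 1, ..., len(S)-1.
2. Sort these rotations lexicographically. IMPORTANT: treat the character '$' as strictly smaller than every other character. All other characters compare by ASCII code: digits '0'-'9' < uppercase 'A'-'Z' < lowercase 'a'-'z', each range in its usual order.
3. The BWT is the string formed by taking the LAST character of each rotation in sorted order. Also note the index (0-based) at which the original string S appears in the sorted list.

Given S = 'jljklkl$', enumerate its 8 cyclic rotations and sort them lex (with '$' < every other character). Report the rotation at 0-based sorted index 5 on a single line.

All 8 rotations (rotation i = S[i:]+S[:i]):
  rot[0] = jljklkl$
  rot[1] = ljklkl$j
  rot[2] = jklkl$jl
  rot[3] = klkl$jlj
  rot[4] = lkl$jljk
  rot[5] = kl$jljkl
  rot[6] = l$jljklk
  rot[7] = $jljklkl
Sorted (with $ < everything):
  sorted[0] = $jljklkl
  sorted[1] = jklkl$jl
  sorted[2] = jljklkl$
  sorted[3] = kl$jljkl
  sorted[4] = klkl$jlj
  sorted[5] = l$jljklk
  sorted[6] = ljklkl$j
  sorted[7] = lkl$jljk
sorted[5] = l$jljklk

Answer: l$jljklk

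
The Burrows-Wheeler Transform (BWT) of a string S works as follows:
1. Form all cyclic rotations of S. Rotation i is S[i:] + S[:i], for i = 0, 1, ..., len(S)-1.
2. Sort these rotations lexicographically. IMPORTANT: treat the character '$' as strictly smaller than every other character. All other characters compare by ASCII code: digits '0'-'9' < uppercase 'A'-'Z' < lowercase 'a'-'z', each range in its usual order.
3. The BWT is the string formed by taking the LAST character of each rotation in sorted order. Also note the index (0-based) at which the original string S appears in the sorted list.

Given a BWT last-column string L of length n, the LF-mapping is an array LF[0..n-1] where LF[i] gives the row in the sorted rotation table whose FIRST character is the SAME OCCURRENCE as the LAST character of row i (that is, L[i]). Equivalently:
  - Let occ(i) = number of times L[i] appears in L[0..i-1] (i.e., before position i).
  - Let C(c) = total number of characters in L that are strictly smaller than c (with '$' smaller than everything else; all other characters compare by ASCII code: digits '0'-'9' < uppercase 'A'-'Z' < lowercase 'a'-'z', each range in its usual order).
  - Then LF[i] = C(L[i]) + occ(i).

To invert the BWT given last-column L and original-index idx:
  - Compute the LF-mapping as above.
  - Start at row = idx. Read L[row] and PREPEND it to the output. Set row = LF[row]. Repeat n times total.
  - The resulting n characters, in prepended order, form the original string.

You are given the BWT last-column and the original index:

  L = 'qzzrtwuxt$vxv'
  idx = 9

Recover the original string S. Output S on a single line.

Answer: xvzrttwuvxzq$

Derivation:
LF mapping: 1 11 12 2 3 8 5 9 4 0 6 10 7
Walk LF starting at row 9, prepending L[row]:
  step 1: row=9, L[9]='$', prepend. Next row=LF[9]=0
  step 2: row=0, L[0]='q', prepend. Next row=LF[0]=1
  step 3: row=1, L[1]='z', prepend. Next row=LF[1]=11
  step 4: row=11, L[11]='x', prepend. Next row=LF[11]=10
  step 5: row=10, L[10]='v', prepend. Next row=LF[10]=6
  step 6: row=6, L[6]='u', prepend. Next row=LF[6]=5
  step 7: row=5, L[5]='w', prepend. Next row=LF[5]=8
  step 8: row=8, L[8]='t', prepend. Next row=LF[8]=4
  step 9: row=4, L[4]='t', prepend. Next row=LF[4]=3
  step 10: row=3, L[3]='r', prepend. Next row=LF[3]=2
  step 11: row=2, L[2]='z', prepend. Next row=LF[2]=12
  step 12: row=12, L[12]='v', prepend. Next row=LF[12]=7
  step 13: row=7, L[7]='x', prepend. Next row=LF[7]=9
Reversed output: xvzrttwuvxzq$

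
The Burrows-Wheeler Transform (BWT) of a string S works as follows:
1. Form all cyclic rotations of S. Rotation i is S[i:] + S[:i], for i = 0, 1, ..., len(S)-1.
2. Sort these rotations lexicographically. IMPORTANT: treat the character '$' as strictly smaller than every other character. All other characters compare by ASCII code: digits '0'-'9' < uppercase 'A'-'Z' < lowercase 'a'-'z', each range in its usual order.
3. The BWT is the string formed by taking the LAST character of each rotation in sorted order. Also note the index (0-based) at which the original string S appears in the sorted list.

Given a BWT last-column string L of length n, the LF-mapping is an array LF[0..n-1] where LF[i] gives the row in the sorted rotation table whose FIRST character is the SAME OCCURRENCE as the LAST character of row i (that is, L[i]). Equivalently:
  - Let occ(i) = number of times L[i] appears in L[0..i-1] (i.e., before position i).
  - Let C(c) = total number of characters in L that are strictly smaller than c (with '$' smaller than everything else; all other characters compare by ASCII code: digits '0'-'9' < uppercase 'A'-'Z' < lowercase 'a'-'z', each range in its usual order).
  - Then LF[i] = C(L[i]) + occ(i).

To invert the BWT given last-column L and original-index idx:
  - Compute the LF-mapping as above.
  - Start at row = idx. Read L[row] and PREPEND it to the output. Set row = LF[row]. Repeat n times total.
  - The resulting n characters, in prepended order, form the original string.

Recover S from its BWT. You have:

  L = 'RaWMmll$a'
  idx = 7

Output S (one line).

LF mapping: 2 4 3 1 8 6 7 0 5
Walk LF starting at row 7, prepending L[row]:
  step 1: row=7, L[7]='$', prepend. Next row=LF[7]=0
  step 2: row=0, L[0]='R', prepend. Next row=LF[0]=2
  step 3: row=2, L[2]='W', prepend. Next row=LF[2]=3
  step 4: row=3, L[3]='M', prepend. Next row=LF[3]=1
  step 5: row=1, L[1]='a', prepend. Next row=LF[1]=4
  step 6: row=4, L[4]='m', prepend. Next row=LF[4]=8
  step 7: row=8, L[8]='a', prepend. Next row=LF[8]=5
  step 8: row=5, L[5]='l', prepend. Next row=LF[5]=6
  step 9: row=6, L[6]='l', prepend. Next row=LF[6]=7
Reversed output: llamaMWR$

Answer: llamaMWR$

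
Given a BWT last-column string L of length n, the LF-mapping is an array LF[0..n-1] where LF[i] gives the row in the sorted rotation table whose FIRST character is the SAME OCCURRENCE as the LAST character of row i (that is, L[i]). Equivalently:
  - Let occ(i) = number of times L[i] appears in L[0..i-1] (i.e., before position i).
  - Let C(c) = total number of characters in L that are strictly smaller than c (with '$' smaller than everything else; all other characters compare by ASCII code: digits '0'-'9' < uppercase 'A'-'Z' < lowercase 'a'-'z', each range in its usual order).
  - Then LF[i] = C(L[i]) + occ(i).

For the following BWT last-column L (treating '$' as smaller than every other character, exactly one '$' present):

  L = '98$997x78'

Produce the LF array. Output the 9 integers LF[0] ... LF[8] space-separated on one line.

Answer: 5 3 0 6 7 1 8 2 4

Derivation:
Char counts: '$':1, '7':2, '8':2, '9':3, 'x':1
C (first-col start): C('$')=0, C('7')=1, C('8')=3, C('9')=5, C('x')=8
L[0]='9': occ=0, LF[0]=C('9')+0=5+0=5
L[1]='8': occ=0, LF[1]=C('8')+0=3+0=3
L[2]='$': occ=0, LF[2]=C('$')+0=0+0=0
L[3]='9': occ=1, LF[3]=C('9')+1=5+1=6
L[4]='9': occ=2, LF[4]=C('9')+2=5+2=7
L[5]='7': occ=0, LF[5]=C('7')+0=1+0=1
L[6]='x': occ=0, LF[6]=C('x')+0=8+0=8
L[7]='7': occ=1, LF[7]=C('7')+1=1+1=2
L[8]='8': occ=1, LF[8]=C('8')+1=3+1=4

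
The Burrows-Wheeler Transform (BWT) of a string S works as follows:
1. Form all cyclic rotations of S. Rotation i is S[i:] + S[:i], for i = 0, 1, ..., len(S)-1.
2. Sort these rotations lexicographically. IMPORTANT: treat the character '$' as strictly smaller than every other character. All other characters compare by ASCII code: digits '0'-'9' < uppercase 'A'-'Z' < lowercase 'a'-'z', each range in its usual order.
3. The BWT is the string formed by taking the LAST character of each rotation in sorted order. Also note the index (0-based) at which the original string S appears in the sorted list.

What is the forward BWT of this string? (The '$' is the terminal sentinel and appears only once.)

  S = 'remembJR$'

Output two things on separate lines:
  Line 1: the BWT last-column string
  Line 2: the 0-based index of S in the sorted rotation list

Answer: RbJmmree$
8

Derivation:
All 9 rotations (rotation i = S[i:]+S[:i]):
  rot[0] = remembJR$
  rot[1] = emembJR$r
  rot[2] = membJR$re
  rot[3] = embJR$rem
  rot[4] = mbJR$reme
  rot[5] = bJR$remem
  rot[6] = JR$rememb
  rot[7] = R$remembJ
  rot[8] = $remembJR
Sorted (with $ < everything):
  sorted[0] = $remembJR  (last char: 'R')
  sorted[1] = JR$rememb  (last char: 'b')
  sorted[2] = R$remembJ  (last char: 'J')
  sorted[3] = bJR$remem  (last char: 'm')
  sorted[4] = embJR$rem  (last char: 'm')
  sorted[5] = emembJR$r  (last char: 'r')
  sorted[6] = mbJR$reme  (last char: 'e')
  sorted[7] = membJR$re  (last char: 'e')
  sorted[8] = remembJR$  (last char: '$')
Last column: RbJmmree$
Original string S is at sorted index 8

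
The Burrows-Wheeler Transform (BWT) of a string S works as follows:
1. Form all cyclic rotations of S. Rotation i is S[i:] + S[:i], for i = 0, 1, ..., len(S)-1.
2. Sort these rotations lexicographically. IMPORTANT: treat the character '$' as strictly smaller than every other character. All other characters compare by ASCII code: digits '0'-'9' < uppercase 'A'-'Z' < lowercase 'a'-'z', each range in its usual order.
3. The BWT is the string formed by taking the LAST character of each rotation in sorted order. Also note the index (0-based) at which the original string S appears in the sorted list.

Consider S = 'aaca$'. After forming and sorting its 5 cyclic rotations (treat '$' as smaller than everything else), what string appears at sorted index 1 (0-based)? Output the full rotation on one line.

All 5 rotations (rotation i = S[i:]+S[:i]):
  rot[0] = aaca$
  rot[1] = aca$a
  rot[2] = ca$aa
  rot[3] = a$aac
  rot[4] = $aaca
Sorted (with $ < everything):
  sorted[0] = $aaca
  sorted[1] = a$aac
  sorted[2] = aaca$
  sorted[3] = aca$a
  sorted[4] = ca$aa
sorted[1] = a$aac

Answer: a$aac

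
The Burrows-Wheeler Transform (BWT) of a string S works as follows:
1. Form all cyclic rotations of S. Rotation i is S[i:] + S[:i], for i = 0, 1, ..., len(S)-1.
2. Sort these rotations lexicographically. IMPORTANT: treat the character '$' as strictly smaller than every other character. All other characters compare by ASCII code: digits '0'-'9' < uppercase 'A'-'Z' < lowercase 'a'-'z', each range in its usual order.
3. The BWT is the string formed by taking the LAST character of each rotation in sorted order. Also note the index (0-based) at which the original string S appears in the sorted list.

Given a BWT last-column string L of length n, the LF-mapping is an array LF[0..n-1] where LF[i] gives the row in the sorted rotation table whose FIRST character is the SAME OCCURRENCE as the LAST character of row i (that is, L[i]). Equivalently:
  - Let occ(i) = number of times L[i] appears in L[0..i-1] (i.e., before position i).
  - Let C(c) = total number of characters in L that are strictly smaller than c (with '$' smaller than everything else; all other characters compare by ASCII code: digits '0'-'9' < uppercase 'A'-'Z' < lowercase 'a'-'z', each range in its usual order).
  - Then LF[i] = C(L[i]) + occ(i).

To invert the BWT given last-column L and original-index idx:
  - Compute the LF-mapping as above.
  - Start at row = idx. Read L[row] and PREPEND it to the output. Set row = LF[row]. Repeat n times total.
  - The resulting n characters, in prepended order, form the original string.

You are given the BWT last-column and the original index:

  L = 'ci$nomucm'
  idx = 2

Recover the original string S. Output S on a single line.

LF mapping: 1 3 0 6 7 4 8 2 5
Walk LF starting at row 2, prepending L[row]:
  step 1: row=2, L[2]='$', prepend. Next row=LF[2]=0
  step 2: row=0, L[0]='c', prepend. Next row=LF[0]=1
  step 3: row=1, L[1]='i', prepend. Next row=LF[1]=3
  step 4: row=3, L[3]='n', prepend. Next row=LF[3]=6
  step 5: row=6, L[6]='u', prepend. Next row=LF[6]=8
  step 6: row=8, L[8]='m', prepend. Next row=LF[8]=5
  step 7: row=5, L[5]='m', prepend. Next row=LF[5]=4
  step 8: row=4, L[4]='o', prepend. Next row=LF[4]=7
  step 9: row=7, L[7]='c', prepend. Next row=LF[7]=2
Reversed output: communic$

Answer: communic$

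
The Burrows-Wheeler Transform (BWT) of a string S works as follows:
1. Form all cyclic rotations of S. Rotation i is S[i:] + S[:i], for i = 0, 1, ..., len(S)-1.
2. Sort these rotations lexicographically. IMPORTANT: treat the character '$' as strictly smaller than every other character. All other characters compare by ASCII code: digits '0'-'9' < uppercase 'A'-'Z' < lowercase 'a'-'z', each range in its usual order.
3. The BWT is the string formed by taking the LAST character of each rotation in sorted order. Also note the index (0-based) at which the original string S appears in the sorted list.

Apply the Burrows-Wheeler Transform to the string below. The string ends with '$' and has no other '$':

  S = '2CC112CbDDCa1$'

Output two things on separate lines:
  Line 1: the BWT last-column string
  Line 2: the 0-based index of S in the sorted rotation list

Answer: 1aC1$1C2D2DbCC
4

Derivation:
All 14 rotations (rotation i = S[i:]+S[:i]):
  rot[0] = 2CC112CbDDCa1$
  rot[1] = CC112CbDDCa1$2
  rot[2] = C112CbDDCa1$2C
  rot[3] = 112CbDDCa1$2CC
  rot[4] = 12CbDDCa1$2CC1
  rot[5] = 2CbDDCa1$2CC11
  rot[6] = CbDDCa1$2CC112
  rot[7] = bDDCa1$2CC112C
  rot[8] = DDCa1$2CC112Cb
  rot[9] = DCa1$2CC112CbD
  rot[10] = Ca1$2CC112CbDD
  rot[11] = a1$2CC112CbDDC
  rot[12] = 1$2CC112CbDDCa
  rot[13] = $2CC112CbDDCa1
Sorted (with $ < everything):
  sorted[0] = $2CC112CbDDCa1  (last char: '1')
  sorted[1] = 1$2CC112CbDDCa  (last char: 'a')
  sorted[2] = 112CbDDCa1$2CC  (last char: 'C')
  sorted[3] = 12CbDDCa1$2CC1  (last char: '1')
  sorted[4] = 2CC112CbDDCa1$  (last char: '$')
  sorted[5] = 2CbDDCa1$2CC11  (last char: '1')
  sorted[6] = C112CbDDCa1$2C  (last char: 'C')
  sorted[7] = CC112CbDDCa1$2  (last char: '2')
  sorted[8] = Ca1$2CC112CbDD  (last char: 'D')
  sorted[9] = CbDDCa1$2CC112  (last char: '2')
  sorted[10] = DCa1$2CC112CbD  (last char: 'D')
  sorted[11] = DDCa1$2CC112Cb  (last char: 'b')
  sorted[12] = a1$2CC112CbDDC  (last char: 'C')
  sorted[13] = bDDCa1$2CC112C  (last char: 'C')
Last column: 1aC1$1C2D2DbCC
Original string S is at sorted index 4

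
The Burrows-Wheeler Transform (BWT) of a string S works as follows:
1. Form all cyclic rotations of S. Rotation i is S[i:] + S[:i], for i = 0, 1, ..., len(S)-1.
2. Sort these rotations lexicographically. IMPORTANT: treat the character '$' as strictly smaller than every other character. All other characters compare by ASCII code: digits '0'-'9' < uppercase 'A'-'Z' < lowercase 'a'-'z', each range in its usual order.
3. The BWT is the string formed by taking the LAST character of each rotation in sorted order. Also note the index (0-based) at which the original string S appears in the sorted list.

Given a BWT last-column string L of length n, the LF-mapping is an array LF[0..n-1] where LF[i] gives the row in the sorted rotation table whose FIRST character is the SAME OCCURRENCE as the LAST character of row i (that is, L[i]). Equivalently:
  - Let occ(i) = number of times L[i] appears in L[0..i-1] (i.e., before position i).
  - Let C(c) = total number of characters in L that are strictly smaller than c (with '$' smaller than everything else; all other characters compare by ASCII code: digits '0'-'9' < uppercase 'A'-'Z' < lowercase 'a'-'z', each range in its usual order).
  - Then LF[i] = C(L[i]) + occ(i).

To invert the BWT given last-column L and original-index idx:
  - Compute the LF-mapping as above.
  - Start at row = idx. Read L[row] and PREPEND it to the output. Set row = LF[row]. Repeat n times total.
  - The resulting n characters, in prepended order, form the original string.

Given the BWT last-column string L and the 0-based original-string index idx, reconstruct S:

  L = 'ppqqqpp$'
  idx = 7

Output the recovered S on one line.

LF mapping: 1 2 5 6 7 3 4 0
Walk LF starting at row 7, prepending L[row]:
  step 1: row=7, L[7]='$', prepend. Next row=LF[7]=0
  step 2: row=0, L[0]='p', prepend. Next row=LF[0]=1
  step 3: row=1, L[1]='p', prepend. Next row=LF[1]=2
  step 4: row=2, L[2]='q', prepend. Next row=LF[2]=5
  step 5: row=5, L[5]='p', prepend. Next row=LF[5]=3
  step 6: row=3, L[3]='q', prepend. Next row=LF[3]=6
  step 7: row=6, L[6]='p', prepend. Next row=LF[6]=4
  step 8: row=4, L[4]='q', prepend. Next row=LF[4]=7
Reversed output: qpqpqpp$

Answer: qpqpqpp$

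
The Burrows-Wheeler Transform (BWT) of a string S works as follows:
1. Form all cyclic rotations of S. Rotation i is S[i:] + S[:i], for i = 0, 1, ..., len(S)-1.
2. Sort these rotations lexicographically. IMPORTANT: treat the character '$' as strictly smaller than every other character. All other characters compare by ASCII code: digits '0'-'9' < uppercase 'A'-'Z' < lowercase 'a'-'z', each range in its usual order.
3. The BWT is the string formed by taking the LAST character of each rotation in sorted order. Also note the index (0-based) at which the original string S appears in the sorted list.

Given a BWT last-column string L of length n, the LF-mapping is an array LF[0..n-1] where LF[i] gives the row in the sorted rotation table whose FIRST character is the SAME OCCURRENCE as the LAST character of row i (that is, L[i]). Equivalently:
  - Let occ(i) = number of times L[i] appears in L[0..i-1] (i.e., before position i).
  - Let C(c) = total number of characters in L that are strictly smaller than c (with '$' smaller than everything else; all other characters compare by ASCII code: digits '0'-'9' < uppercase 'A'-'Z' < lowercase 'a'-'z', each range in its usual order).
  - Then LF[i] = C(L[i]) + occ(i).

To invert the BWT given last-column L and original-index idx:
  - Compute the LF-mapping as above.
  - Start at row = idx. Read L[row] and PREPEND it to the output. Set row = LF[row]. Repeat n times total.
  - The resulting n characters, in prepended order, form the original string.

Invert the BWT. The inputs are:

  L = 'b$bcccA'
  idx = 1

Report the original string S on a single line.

Answer: Acccbb$

Derivation:
LF mapping: 2 0 3 4 5 6 1
Walk LF starting at row 1, prepending L[row]:
  step 1: row=1, L[1]='$', prepend. Next row=LF[1]=0
  step 2: row=0, L[0]='b', prepend. Next row=LF[0]=2
  step 3: row=2, L[2]='b', prepend. Next row=LF[2]=3
  step 4: row=3, L[3]='c', prepend. Next row=LF[3]=4
  step 5: row=4, L[4]='c', prepend. Next row=LF[4]=5
  step 6: row=5, L[5]='c', prepend. Next row=LF[5]=6
  step 7: row=6, L[6]='A', prepend. Next row=LF[6]=1
Reversed output: Acccbb$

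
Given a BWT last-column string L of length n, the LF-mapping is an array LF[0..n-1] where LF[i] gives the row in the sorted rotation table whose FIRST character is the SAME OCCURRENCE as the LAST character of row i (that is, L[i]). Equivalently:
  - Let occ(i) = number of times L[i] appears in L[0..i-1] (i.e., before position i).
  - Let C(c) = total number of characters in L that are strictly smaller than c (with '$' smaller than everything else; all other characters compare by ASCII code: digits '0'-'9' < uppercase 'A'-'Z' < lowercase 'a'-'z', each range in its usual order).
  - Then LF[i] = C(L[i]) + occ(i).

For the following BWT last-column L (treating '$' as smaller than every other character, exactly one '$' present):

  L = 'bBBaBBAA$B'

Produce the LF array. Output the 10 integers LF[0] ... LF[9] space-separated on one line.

Char counts: '$':1, 'A':2, 'B':5, 'a':1, 'b':1
C (first-col start): C('$')=0, C('A')=1, C('B')=3, C('a')=8, C('b')=9
L[0]='b': occ=0, LF[0]=C('b')+0=9+0=9
L[1]='B': occ=0, LF[1]=C('B')+0=3+0=3
L[2]='B': occ=1, LF[2]=C('B')+1=3+1=4
L[3]='a': occ=0, LF[3]=C('a')+0=8+0=8
L[4]='B': occ=2, LF[4]=C('B')+2=3+2=5
L[5]='B': occ=3, LF[5]=C('B')+3=3+3=6
L[6]='A': occ=0, LF[6]=C('A')+0=1+0=1
L[7]='A': occ=1, LF[7]=C('A')+1=1+1=2
L[8]='$': occ=0, LF[8]=C('$')+0=0+0=0
L[9]='B': occ=4, LF[9]=C('B')+4=3+4=7

Answer: 9 3 4 8 5 6 1 2 0 7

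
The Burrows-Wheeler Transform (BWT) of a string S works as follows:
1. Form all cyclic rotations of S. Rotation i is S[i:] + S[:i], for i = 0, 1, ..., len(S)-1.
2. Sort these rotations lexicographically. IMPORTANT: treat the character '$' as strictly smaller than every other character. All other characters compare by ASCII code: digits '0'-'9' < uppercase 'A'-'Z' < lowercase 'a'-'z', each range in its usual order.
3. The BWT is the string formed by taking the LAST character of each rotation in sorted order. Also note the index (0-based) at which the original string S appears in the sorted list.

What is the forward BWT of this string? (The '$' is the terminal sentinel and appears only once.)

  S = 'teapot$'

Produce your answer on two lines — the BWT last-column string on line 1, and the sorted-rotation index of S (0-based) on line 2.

Answer: tetpao$
6

Derivation:
All 7 rotations (rotation i = S[i:]+S[:i]):
  rot[0] = teapot$
  rot[1] = eapot$t
  rot[2] = apot$te
  rot[3] = pot$tea
  rot[4] = ot$teap
  rot[5] = t$teapo
  rot[6] = $teapot
Sorted (with $ < everything):
  sorted[0] = $teapot  (last char: 't')
  sorted[1] = apot$te  (last char: 'e')
  sorted[2] = eapot$t  (last char: 't')
  sorted[3] = ot$teap  (last char: 'p')
  sorted[4] = pot$tea  (last char: 'a')
  sorted[5] = t$teapo  (last char: 'o')
  sorted[6] = teapot$  (last char: '$')
Last column: tetpao$
Original string S is at sorted index 6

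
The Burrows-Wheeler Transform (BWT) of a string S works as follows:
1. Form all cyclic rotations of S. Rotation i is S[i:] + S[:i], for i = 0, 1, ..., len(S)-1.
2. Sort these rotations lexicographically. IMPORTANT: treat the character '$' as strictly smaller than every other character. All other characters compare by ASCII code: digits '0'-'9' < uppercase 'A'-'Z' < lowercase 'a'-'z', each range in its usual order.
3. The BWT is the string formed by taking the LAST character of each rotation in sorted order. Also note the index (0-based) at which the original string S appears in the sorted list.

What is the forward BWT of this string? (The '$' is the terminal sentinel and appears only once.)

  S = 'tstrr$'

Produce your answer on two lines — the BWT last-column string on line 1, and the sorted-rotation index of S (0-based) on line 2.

All 6 rotations (rotation i = S[i:]+S[:i]):
  rot[0] = tstrr$
  rot[1] = strr$t
  rot[2] = trr$ts
  rot[3] = rr$tst
  rot[4] = r$tstr
  rot[5] = $tstrr
Sorted (with $ < everything):
  sorted[0] = $tstrr  (last char: 'r')
  sorted[1] = r$tstr  (last char: 'r')
  sorted[2] = rr$tst  (last char: 't')
  sorted[3] = strr$t  (last char: 't')
  sorted[4] = trr$ts  (last char: 's')
  sorted[5] = tstrr$  (last char: '$')
Last column: rrtts$
Original string S is at sorted index 5

Answer: rrtts$
5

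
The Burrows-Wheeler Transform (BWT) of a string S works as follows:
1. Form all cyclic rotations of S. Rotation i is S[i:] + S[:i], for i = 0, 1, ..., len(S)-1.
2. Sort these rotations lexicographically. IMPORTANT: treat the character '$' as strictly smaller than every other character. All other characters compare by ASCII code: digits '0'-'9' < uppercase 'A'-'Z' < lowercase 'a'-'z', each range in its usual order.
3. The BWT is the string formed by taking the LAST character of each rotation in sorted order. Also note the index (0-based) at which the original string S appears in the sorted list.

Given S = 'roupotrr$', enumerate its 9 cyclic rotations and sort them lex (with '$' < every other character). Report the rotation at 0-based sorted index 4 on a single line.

Answer: r$roupotr

Derivation:
All 9 rotations (rotation i = S[i:]+S[:i]):
  rot[0] = roupotrr$
  rot[1] = oupotrr$r
  rot[2] = upotrr$ro
  rot[3] = potrr$rou
  rot[4] = otrr$roup
  rot[5] = trr$roupo
  rot[6] = rr$roupot
  rot[7] = r$roupotr
  rot[8] = $roupotrr
Sorted (with $ < everything):
  sorted[0] = $roupotrr
  sorted[1] = otrr$roup
  sorted[2] = oupotrr$r
  sorted[3] = potrr$rou
  sorted[4] = r$roupotr
  sorted[5] = roupotrr$
  sorted[6] = rr$roupot
  sorted[7] = trr$roupo
  sorted[8] = upotrr$ro
sorted[4] = r$roupotr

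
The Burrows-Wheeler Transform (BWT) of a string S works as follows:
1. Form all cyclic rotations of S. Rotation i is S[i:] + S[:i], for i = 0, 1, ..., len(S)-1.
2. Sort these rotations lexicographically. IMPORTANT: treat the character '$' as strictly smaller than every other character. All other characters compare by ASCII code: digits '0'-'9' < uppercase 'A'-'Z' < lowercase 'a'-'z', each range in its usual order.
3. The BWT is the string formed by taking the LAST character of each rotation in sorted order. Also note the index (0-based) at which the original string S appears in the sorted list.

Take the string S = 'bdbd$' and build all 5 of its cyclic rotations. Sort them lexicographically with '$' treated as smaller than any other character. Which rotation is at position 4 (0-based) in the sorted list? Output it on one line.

Answer: dbd$b

Derivation:
All 5 rotations (rotation i = S[i:]+S[:i]):
  rot[0] = bdbd$
  rot[1] = dbd$b
  rot[2] = bd$bd
  rot[3] = d$bdb
  rot[4] = $bdbd
Sorted (with $ < everything):
  sorted[0] = $bdbd
  sorted[1] = bd$bd
  sorted[2] = bdbd$
  sorted[3] = d$bdb
  sorted[4] = dbd$b
sorted[4] = dbd$b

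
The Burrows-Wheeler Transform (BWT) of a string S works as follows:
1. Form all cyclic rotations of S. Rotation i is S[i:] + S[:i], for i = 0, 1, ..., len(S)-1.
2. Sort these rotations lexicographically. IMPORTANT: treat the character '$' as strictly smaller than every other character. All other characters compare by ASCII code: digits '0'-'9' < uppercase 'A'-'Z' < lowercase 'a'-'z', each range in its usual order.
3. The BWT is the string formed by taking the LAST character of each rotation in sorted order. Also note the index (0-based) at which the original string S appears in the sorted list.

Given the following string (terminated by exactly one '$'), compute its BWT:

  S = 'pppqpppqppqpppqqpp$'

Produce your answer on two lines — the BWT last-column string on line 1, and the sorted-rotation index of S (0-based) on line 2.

All 19 rotations (rotation i = S[i:]+S[:i]):
  rot[0] = pppqpppqppqpppqqpp$
  rot[1] = ppqpppqppqpppqqpp$p
  rot[2] = pqpppqppqpppqqpp$pp
  rot[3] = qpppqppqpppqqpp$ppp
  rot[4] = pppqppqpppqqpp$pppq
  rot[5] = ppqppqpppqqpp$pppqp
  rot[6] = pqppqpppqqpp$pppqpp
  rot[7] = qppqpppqqpp$pppqppp
  rot[8] = ppqpppqqpp$pppqpppq
  rot[9] = pqpppqqpp$pppqpppqp
  rot[10] = qpppqqpp$pppqpppqpp
  rot[11] = pppqqpp$pppqpppqppq
  rot[12] = ppqqpp$pppqpppqppqp
  rot[13] = pqqpp$pppqpppqppqpp
  rot[14] = qqpp$pppqpppqppqppp
  rot[15] = qpp$pppqpppqppqpppq
  rot[16] = pp$pppqpppqppqpppqq
  rot[17] = p$pppqpppqppqpppqqp
  rot[18] = $pppqpppqppqpppqqpp
Sorted (with $ < everything):
  sorted[0] = $pppqpppqppqpppqqpp  (last char: 'p')
  sorted[1] = p$pppqpppqppqpppqqp  (last char: 'p')
  sorted[2] = pp$pppqpppqppqpppqq  (last char: 'q')
  sorted[3] = pppqpppqppqpppqqpp$  (last char: '$')
  sorted[4] = pppqppqpppqqpp$pppq  (last char: 'q')
  sorted[5] = pppqqpp$pppqpppqppq  (last char: 'q')
  sorted[6] = ppqpppqppqpppqqpp$p  (last char: 'p')
  sorted[7] = ppqpppqqpp$pppqpppq  (last char: 'q')
  sorted[8] = ppqppqpppqqpp$pppqp  (last char: 'p')
  sorted[9] = ppqqpp$pppqpppqppqp  (last char: 'p')
  sorted[10] = pqpppqppqpppqqpp$pp  (last char: 'p')
  sorted[11] = pqpppqqpp$pppqpppqp  (last char: 'p')
  sorted[12] = pqppqpppqqpp$pppqpp  (last char: 'p')
  sorted[13] = pqqpp$pppqpppqppqpp  (last char: 'p')
  sorted[14] = qpp$pppqpppqppqpppq  (last char: 'q')
  sorted[15] = qpppqppqpppqqpp$ppp  (last char: 'p')
  sorted[16] = qpppqqpp$pppqpppqpp  (last char: 'p')
  sorted[17] = qppqpppqqpp$pppqppp  (last char: 'p')
  sorted[18] = qqpp$pppqpppqppqppp  (last char: 'p')
Last column: ppq$qqpqppppppqpppp
Original string S is at sorted index 3

Answer: ppq$qqpqppppppqpppp
3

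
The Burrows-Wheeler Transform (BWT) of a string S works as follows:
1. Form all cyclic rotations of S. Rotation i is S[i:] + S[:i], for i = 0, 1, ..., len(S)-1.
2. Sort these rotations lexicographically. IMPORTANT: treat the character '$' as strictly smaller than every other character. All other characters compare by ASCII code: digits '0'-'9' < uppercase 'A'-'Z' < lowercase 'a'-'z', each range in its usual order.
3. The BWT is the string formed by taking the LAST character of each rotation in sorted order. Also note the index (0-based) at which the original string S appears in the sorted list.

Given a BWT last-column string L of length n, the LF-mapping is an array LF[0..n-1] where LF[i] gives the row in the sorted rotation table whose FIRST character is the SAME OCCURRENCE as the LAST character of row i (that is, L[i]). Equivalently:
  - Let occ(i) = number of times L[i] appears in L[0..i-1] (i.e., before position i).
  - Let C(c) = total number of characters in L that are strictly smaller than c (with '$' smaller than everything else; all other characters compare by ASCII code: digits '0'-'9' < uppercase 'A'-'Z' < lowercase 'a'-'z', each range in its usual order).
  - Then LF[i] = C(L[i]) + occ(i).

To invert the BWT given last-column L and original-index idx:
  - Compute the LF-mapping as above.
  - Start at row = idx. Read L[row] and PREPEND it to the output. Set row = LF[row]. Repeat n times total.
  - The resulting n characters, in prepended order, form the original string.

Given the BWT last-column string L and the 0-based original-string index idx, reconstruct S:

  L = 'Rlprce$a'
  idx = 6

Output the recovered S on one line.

Answer: parcelR$

Derivation:
LF mapping: 1 5 6 7 3 4 0 2
Walk LF starting at row 6, prepending L[row]:
  step 1: row=6, L[6]='$', prepend. Next row=LF[6]=0
  step 2: row=0, L[0]='R', prepend. Next row=LF[0]=1
  step 3: row=1, L[1]='l', prepend. Next row=LF[1]=5
  step 4: row=5, L[5]='e', prepend. Next row=LF[5]=4
  step 5: row=4, L[4]='c', prepend. Next row=LF[4]=3
  step 6: row=3, L[3]='r', prepend. Next row=LF[3]=7
  step 7: row=7, L[7]='a', prepend. Next row=LF[7]=2
  step 8: row=2, L[2]='p', prepend. Next row=LF[2]=6
Reversed output: parcelR$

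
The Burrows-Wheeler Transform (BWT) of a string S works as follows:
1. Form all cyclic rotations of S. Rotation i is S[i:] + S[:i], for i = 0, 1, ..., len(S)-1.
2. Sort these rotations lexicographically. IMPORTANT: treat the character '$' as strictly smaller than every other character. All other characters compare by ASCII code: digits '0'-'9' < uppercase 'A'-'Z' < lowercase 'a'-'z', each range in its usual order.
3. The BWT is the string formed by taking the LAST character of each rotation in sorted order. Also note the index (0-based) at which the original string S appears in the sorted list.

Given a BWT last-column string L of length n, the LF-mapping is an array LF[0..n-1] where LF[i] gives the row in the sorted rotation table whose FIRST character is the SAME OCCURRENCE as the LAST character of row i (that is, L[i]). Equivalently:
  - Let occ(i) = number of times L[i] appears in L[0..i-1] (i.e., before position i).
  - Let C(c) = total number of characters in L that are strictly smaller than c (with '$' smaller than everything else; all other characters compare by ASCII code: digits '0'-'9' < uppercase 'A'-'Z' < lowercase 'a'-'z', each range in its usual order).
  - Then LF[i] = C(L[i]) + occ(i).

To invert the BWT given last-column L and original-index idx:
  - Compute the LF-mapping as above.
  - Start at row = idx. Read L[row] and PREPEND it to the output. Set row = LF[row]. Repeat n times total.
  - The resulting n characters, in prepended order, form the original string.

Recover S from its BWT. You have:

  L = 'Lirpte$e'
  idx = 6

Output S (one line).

LF mapping: 1 4 6 5 7 2 0 3
Walk LF starting at row 6, prepending L[row]:
  step 1: row=6, L[6]='$', prepend. Next row=LF[6]=0
  step 2: row=0, L[0]='L', prepend. Next row=LF[0]=1
  step 3: row=1, L[1]='i', prepend. Next row=LF[1]=4
  step 4: row=4, L[4]='t', prepend. Next row=LF[4]=7
  step 5: row=7, L[7]='e', prepend. Next row=LF[7]=3
  step 6: row=3, L[3]='p', prepend. Next row=LF[3]=5
  step 7: row=5, L[5]='e', prepend. Next row=LF[5]=2
  step 8: row=2, L[2]='r', prepend. Next row=LF[2]=6
Reversed output: repetiL$

Answer: repetiL$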